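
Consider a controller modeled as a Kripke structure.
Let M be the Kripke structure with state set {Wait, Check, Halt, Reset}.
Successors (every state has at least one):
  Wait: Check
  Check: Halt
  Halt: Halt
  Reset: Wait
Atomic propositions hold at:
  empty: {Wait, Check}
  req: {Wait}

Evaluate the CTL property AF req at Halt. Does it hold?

No

AF req: least fixpoint, start Z0 = {Wait}, add states with every successor in Z. Z1 = {Wait, Reset}; fixed.
Sat(AF req) = {Wait, Reset}
Halt ∉ Sat(AF req) = {Wait, Reset}, so the formula does not hold at Halt.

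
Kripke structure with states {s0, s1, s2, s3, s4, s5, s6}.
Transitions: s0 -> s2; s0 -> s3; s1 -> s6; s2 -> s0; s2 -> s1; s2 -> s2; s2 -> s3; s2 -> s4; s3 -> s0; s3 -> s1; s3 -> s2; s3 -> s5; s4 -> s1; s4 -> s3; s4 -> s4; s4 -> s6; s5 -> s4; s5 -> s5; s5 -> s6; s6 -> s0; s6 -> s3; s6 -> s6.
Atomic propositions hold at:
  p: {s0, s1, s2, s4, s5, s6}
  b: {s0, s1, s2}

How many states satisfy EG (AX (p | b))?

Sat(p | b) = {s0, s1, s2, s4, s5, s6}
Sat(AX (p | b)) = {s : every successor in {s0, s1, s2, s4, s5, s6}} = {s1, s3, s5}
EG (AX (p | b)): greatest fixpoint, start Z0 = {s1, s3, s5}, keep only states in Sat with some successor in Z. Z1 = {s3, s5}; fixed.
Sat(EG (AX (p | b))) = {s3, s5}
|Sat(EG (AX (p | b)))| = |{s3, s5}| = 2.

2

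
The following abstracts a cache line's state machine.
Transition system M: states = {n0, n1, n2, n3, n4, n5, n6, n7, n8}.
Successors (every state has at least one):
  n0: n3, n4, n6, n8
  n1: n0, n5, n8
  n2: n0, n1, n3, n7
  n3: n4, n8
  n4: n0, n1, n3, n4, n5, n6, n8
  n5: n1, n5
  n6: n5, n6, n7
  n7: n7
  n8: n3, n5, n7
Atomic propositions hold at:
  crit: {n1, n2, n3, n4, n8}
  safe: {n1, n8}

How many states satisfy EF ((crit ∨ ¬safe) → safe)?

Sat(¬safe) = {n0, n2, n3, n4, n5, n6, n7}
Sat(crit ∨ ¬safe) = {n0, n1, n2, n3, n4, n5, n6, n7, n8}
Sat((crit ∨ ¬safe) → safe) = {n1, n8}
EF ((crit ∨ ¬safe) → safe): least fixpoint, start Z0 = {n1, n8}, add states with some successor in Z. Z1 = {n0, n1, n2, n3, n4, n5, n8}; Z2 = {n0, n1, n2, n3, n4, n5, n6, n8}; fixed.
Sat(EF ((crit ∨ ¬safe) → safe)) = {n0, n1, n2, n3, n4, n5, n6, n8}
|Sat(EF ((crit ∨ ¬safe) → safe))| = |{n0, n1, n2, n3, n4, n5, n6, n8}| = 8.

8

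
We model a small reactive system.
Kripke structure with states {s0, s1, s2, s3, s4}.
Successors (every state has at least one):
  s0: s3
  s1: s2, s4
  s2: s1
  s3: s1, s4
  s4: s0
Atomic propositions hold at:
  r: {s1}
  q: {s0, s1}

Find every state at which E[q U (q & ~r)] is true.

Sat(~r) = {s0, s2, s3, s4}
Sat(q & ~r) = {s0}
E[q U (q & ~r)]: least fixpoint, start Z0 = Sat((q & ~r)) = {s0}, add states in Sat(q) with some successor in Z. Already a fixed point.
Sat(E[q U (q & ~r)]) = {s0}

{s0}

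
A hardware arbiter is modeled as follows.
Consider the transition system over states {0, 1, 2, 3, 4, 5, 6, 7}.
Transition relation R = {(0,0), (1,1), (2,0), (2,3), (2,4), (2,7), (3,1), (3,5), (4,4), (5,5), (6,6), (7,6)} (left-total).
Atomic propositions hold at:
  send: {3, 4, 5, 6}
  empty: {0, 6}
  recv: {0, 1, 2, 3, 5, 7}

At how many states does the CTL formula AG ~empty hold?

4

Sat(~empty) = {1, 2, 3, 4, 5, 7}
AG ~empty: greatest fixpoint, start Z0 = {1, 2, 3, 4, 5, 7}, keep only states in Sat with every successor in Z. Z1 = {1, 3, 4, 5}; fixed.
Sat(AG ~empty) = {1, 3, 4, 5}
|Sat(AG ~empty)| = |{1, 3, 4, 5}| = 4.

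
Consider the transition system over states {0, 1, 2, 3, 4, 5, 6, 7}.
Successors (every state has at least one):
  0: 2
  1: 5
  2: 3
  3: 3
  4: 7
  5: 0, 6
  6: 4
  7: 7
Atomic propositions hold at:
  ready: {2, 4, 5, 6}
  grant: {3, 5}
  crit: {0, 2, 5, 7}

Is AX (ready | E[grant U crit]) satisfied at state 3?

E[grant U crit]: least fixpoint, start Z0 = Sat(crit) = {0, 2, 5, 7}, add states in Sat(grant) with some successor in Z. Already a fixed point.
Sat(E[grant U crit]) = {0, 2, 5, 7}
Sat(ready | E[grant U crit]) = {0, 2, 4, 5, 6, 7}
Sat(AX (ready | E[grant U crit])) = {s : every successor in {0, 2, 4, 5, 6, 7}} = {0, 1, 4, 5, 6, 7}
3 ∉ Sat(AX (ready | E[grant U crit])) = {0, 1, 4, 5, 6, 7}, so the formula does not hold at 3.

No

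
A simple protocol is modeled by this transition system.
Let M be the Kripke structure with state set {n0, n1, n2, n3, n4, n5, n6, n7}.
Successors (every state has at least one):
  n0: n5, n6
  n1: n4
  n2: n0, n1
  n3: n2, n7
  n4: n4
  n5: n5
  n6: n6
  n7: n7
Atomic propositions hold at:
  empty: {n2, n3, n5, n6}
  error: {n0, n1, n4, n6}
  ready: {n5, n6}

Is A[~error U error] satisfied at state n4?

Yes

Sat(~error) = {n2, n3, n5, n7}
A[~error U error]: least fixpoint, start Z0 = Sat(error) = {n0, n1, n4, n6}, add states in Sat(~error) with every successor in Z. Z1 = {n0, n1, n2, n4, n6}; fixed.
Sat(A[~error U error]) = {n0, n1, n2, n4, n6}
n4 ∈ Sat(A[~error U error]) = {n0, n1, n2, n4, n6}, so the formula holds at n4.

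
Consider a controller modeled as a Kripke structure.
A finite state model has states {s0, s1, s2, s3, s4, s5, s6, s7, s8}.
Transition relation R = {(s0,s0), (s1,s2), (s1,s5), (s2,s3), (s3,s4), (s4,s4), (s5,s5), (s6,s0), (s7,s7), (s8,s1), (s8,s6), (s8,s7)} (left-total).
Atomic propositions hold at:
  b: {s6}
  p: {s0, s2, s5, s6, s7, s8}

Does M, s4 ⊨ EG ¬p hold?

Sat(¬p) = {s1, s3, s4}
EG ¬p: greatest fixpoint, start Z0 = {s1, s3, s4}, keep only states in Sat with some successor in Z. Z1 = {s3, s4}; fixed.
Sat(EG ¬p) = {s3, s4}
s4 ∈ Sat(EG ¬p) = {s3, s4}, so the formula holds at s4.

Yes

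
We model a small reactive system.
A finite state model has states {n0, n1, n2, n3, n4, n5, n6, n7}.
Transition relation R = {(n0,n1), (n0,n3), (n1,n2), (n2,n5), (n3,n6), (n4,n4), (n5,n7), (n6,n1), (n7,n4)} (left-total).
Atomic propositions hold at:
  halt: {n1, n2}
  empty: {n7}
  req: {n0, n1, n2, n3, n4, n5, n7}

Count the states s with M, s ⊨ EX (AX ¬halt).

Sat(¬halt) = {n0, n3, n4, n5, n6, n7}
Sat(AX ¬halt) = {s : every successor in {n0, n3, n4, n5, n6, n7}} = {n2, n3, n4, n5, n7}
Sat(EX (AX ¬halt)) = {s : some successor in {n2, n3, n4, n5, n7}} = {n0, n1, n2, n4, n5, n7}
|Sat(EX (AX ¬halt))| = |{n0, n1, n2, n4, n5, n7}| = 6.

6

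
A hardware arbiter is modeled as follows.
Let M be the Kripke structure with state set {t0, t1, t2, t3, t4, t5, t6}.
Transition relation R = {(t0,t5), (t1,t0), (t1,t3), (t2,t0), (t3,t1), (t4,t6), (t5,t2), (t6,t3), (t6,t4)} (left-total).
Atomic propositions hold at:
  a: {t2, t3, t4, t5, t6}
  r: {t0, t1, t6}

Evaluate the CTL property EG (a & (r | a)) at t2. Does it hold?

No

Sat(r | a) = {t0, t1, t2, t3, t4, t5, t6}
Sat(a & (r | a)) = {t2, t3, t4, t5, t6}
EG (a & (r | a)): greatest fixpoint, start Z0 = {t2, t3, t4, t5, t6}, keep only states in Sat with some successor in Z. Z1 = {t4, t5, t6}; Z2 = {t4, t6}; fixed.
Sat(EG (a & (r | a))) = {t4, t6}
t2 ∉ Sat(EG (a & (r | a))) = {t4, t6}, so the formula does not hold at t2.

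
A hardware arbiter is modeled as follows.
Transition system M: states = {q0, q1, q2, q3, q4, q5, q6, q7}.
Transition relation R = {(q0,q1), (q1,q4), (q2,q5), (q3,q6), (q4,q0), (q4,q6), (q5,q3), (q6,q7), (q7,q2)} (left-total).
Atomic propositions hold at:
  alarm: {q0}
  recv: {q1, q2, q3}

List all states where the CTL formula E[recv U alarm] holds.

{q0}

E[recv U alarm]: least fixpoint, start Z0 = Sat(alarm) = {q0}, add states in Sat(recv) with some successor in Z. Already a fixed point.
Sat(E[recv U alarm]) = {q0}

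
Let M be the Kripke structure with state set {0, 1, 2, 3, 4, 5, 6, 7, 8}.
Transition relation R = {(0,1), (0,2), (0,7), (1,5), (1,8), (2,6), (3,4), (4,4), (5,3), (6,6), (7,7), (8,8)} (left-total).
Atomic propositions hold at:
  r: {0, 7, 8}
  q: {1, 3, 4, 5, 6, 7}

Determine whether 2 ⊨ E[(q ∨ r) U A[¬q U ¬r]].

Sat(q ∨ r) = {0, 1, 3, 4, 5, 6, 7, 8}
Sat(¬q) = {0, 2, 8}
Sat(¬r) = {1, 2, 3, 4, 5, 6}
A[¬q U ¬r]: least fixpoint, start Z0 = Sat(¬r) = {1, 2, 3, 4, 5, 6}, add states in Sat(¬q) with every successor in Z. Already a fixed point.
Sat(A[¬q U ¬r]) = {1, 2, 3, 4, 5, 6}
E[(q ∨ r) U A[¬q U ¬r]]: least fixpoint, start Z0 = Sat(A[¬q U ¬r]) = {1, 2, 3, 4, 5, 6}, add states in Sat(q ∨ r) with some successor in Z. Z1 = {0, 1, 2, 3, 4, 5, 6}; fixed.
Sat(E[(q ∨ r) U A[¬q U ¬r]]) = {0, 1, 2, 3, 4, 5, 6}
2 ∈ Sat(E[(q ∨ r) U A[¬q U ¬r]]) = {0, 1, 2, 3, 4, 5, 6}, so the formula holds at 2.

Yes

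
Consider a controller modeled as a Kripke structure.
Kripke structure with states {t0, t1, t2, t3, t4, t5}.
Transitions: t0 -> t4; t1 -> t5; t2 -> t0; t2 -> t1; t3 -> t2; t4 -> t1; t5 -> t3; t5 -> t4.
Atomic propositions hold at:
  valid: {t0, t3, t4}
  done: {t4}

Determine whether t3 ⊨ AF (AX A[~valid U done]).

No

Sat(~valid) = {t1, t2, t5}
A[~valid U done]: least fixpoint, start Z0 = Sat(done) = {t4}, add states in Sat(~valid) with every successor in Z. Already a fixed point.
Sat(A[~valid U done]) = {t4}
Sat(AX A[~valid U done]) = {s : every successor in {t4}} = {t0}
AF (AX A[~valid U done]): least fixpoint, start Z0 = {t0}, add states with every successor in Z. Already a fixed point.
Sat(AF (AX A[~valid U done])) = {t0}
t3 ∉ Sat(AF (AX A[~valid U done])) = {t0}, so the formula does not hold at t3.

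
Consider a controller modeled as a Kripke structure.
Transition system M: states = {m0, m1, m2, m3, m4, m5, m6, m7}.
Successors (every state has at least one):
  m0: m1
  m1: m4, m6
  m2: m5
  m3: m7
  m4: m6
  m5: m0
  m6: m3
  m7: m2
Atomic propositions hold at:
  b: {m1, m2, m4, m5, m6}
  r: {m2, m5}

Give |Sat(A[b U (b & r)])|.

2

Sat(b & r) = {m2, m5}
A[b U (b & r)]: least fixpoint, start Z0 = Sat((b & r)) = {m2, m5}, add states in Sat(b) with every successor in Z. Already a fixed point.
Sat(A[b U (b & r)]) = {m2, m5}
|Sat(A[b U (b & r)])| = |{m2, m5}| = 2.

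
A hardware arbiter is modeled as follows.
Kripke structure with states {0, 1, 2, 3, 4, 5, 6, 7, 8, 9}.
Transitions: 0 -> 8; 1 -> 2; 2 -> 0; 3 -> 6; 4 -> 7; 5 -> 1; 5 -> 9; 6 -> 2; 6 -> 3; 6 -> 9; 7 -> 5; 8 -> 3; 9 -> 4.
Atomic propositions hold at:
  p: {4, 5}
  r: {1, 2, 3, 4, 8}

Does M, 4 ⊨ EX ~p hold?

Yes

Sat(~p) = {0, 1, 2, 3, 6, 7, 8, 9}
Sat(EX ~p) = {s : some successor in {0, 1, 2, 3, 6, 7, 8, 9}} = {0, 1, 2, 3, 4, 5, 6, 8}
4 ∈ Sat(EX ~p) = {0, 1, 2, 3, 4, 5, 6, 8}, so the formula holds at 4.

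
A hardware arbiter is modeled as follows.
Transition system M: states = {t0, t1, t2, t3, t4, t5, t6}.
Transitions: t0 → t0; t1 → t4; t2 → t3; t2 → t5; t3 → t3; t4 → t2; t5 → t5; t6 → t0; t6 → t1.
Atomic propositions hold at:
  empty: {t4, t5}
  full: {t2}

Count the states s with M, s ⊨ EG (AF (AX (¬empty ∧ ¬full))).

Sat(¬empty) = {t0, t1, t2, t3, t6}
Sat(¬full) = {t0, t1, t3, t4, t5, t6}
Sat(¬empty ∧ ¬full) = {t0, t1, t3, t6}
Sat(AX (¬empty ∧ ¬full)) = {s : every successor in {t0, t1, t3, t6}} = {t0, t3, t6}
AF (AX (¬empty ∧ ¬full)): least fixpoint, start Z0 = {t0, t3, t6}, add states with every successor in Z. Already a fixed point.
Sat(AF (AX (¬empty ∧ ¬full))) = {t0, t3, t6}
EG (AF (AX (¬empty ∧ ¬full))): greatest fixpoint, start Z0 = {t0, t3, t6}, keep only states in Sat with some successor in Z. Already a fixed point.
Sat(EG (AF (AX (¬empty ∧ ¬full)))) = {t0, t3, t6}
|Sat(EG (AF (AX (¬empty ∧ ¬full))))| = |{t0, t3, t6}| = 3.

3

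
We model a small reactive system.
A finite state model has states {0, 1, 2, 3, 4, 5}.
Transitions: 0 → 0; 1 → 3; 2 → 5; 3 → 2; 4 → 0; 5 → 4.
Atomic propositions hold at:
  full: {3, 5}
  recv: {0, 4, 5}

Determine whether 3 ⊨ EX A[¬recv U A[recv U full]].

Yes

Sat(¬recv) = {1, 2, 3}
A[recv U full]: least fixpoint, start Z0 = Sat(full) = {3, 5}, add states in Sat(recv) with every successor in Z. Already a fixed point.
Sat(A[recv U full]) = {3, 5}
A[¬recv U A[recv U full]]: least fixpoint, start Z0 = Sat(A[recv U full]) = {3, 5}, add states in Sat(¬recv) with every successor in Z. Z1 = {1, 2, 3, 5}; fixed.
Sat(A[¬recv U A[recv U full]]) = {1, 2, 3, 5}
Sat(EX A[¬recv U A[recv U full]]) = {s : some successor in {1, 2, 3, 5}} = {1, 2, 3}
3 ∈ Sat(EX A[¬recv U A[recv U full]]) = {1, 2, 3}, so the formula holds at 3.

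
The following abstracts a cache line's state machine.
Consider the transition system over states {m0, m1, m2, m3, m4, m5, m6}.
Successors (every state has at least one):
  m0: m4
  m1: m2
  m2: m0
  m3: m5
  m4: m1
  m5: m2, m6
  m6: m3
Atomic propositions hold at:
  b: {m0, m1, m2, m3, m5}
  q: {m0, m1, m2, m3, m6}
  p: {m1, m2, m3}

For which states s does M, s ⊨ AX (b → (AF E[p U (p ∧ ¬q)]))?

{m0}

Sat(¬q) = {m4, m5}
Sat(p ∧ ¬q) = ∅
E[p U (p ∧ ¬q)]: least fixpoint, start Z0 = Sat((p ∧ ¬q)) = ∅, add states in Sat(p) with some successor in Z. Already a fixed point.
Sat(E[p U (p ∧ ¬q)]) = ∅
AF E[p U (p ∧ ¬q)]: least fixpoint, start Z0 = ∅, add states with every successor in Z. Already a fixed point.
Sat(AF E[p U (p ∧ ¬q)]) = ∅
Sat(b → (AF E[p U (p ∧ ¬q)])) = {m4, m6}
Sat(AX (b → (AF E[p U (p ∧ ¬q)]))) = {s : every successor in {m4, m6}} = {m0}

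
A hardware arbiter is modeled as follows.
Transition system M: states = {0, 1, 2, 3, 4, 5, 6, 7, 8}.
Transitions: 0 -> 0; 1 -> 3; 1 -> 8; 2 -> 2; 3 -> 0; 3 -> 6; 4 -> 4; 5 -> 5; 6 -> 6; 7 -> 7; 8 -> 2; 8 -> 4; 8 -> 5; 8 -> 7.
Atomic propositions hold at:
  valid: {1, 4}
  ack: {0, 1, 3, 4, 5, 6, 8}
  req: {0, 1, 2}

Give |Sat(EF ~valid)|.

8

Sat(~valid) = {0, 2, 3, 5, 6, 7, 8}
EF ~valid: least fixpoint, start Z0 = {0, 2, 3, 5, 6, 7, 8}, add states with some successor in Z. Z1 = {0, 1, 2, 3, 5, 6, 7, 8}; fixed.
Sat(EF ~valid) = {0, 1, 2, 3, 5, 6, 7, 8}
|Sat(EF ~valid)| = |{0, 1, 2, 3, 5, 6, 7, 8}| = 8.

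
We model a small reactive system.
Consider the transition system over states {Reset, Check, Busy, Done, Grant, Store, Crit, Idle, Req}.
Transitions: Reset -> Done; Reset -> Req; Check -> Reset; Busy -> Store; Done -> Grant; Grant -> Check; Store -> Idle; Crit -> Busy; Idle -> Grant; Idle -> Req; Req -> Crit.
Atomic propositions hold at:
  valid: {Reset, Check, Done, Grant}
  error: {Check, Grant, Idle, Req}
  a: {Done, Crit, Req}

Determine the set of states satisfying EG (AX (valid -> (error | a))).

{Reset, Busy, Store, Crit, Idle, Req}

Sat(error | a) = {Check, Done, Grant, Crit, Idle, Req}
Sat(valid -> (error | a)) = {Check, Busy, Done, Grant, Store, Crit, Idle, Req}
Sat(AX (valid -> (error | a))) = {s : every successor in {Check, Busy, Done, Grant, Store, Crit, Idle, Req}} = {Reset, Busy, Done, Grant, Store, Crit, Idle, Req}
EG (AX (valid -> (error | a))): greatest fixpoint, start Z0 = {Reset, Busy, Done, Grant, Store, Crit, Idle, Req}, keep only states in Sat with some successor in Z. Z1 = {Reset, Busy, Done, Store, Crit, Idle, Req}; Z2 = {Reset, Busy, Store, Crit, Idle, Req}; fixed.
Sat(EG (AX (valid -> (error | a)))) = {Reset, Busy, Store, Crit, Idle, Req}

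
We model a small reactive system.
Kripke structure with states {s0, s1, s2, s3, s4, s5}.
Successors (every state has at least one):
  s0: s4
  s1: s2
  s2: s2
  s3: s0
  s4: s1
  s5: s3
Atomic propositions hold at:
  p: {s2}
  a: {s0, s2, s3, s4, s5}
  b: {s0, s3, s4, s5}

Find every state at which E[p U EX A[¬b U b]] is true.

{s0, s3, s5}

Sat(¬b) = {s1, s2}
A[¬b U b]: least fixpoint, start Z0 = Sat(b) = {s0, s3, s4, s5}, add states in Sat(¬b) with every successor in Z. Already a fixed point.
Sat(A[¬b U b]) = {s0, s3, s4, s5}
Sat(EX A[¬b U b]) = {s : some successor in {s0, s3, s4, s5}} = {s0, s3, s5}
E[p U EX A[¬b U b]]: least fixpoint, start Z0 = Sat(EX A[¬b U b]) = {s0, s3, s5}, add states in Sat(p) with some successor in Z. Already a fixed point.
Sat(E[p U EX A[¬b U b]]) = {s0, s3, s5}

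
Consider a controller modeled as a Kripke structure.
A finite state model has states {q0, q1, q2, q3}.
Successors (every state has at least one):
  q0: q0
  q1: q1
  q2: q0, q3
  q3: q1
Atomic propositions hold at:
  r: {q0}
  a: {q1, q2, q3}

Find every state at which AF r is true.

AF r: least fixpoint, start Z0 = {q0}, add states with every successor in Z. Already a fixed point.
Sat(AF r) = {q0}

{q0}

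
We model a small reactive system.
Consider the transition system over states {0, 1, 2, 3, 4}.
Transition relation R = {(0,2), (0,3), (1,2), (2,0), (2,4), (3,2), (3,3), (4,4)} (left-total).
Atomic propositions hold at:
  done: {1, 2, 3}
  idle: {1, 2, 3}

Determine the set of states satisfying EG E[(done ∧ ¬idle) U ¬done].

{4}

Sat(¬idle) = {0, 4}
Sat(done ∧ ¬idle) = ∅
Sat(¬done) = {0, 4}
E[(done ∧ ¬idle) U ¬done]: least fixpoint, start Z0 = Sat(¬done) = {0, 4}, add states in Sat(done ∧ ¬idle) with some successor in Z. Already a fixed point.
Sat(E[(done ∧ ¬idle) U ¬done]) = {0, 4}
EG E[(done ∧ ¬idle) U ¬done]: greatest fixpoint, start Z0 = {0, 4}, keep only states in Sat with some successor in Z. Z1 = {4}; fixed.
Sat(EG E[(done ∧ ¬idle) U ¬done]) = {4}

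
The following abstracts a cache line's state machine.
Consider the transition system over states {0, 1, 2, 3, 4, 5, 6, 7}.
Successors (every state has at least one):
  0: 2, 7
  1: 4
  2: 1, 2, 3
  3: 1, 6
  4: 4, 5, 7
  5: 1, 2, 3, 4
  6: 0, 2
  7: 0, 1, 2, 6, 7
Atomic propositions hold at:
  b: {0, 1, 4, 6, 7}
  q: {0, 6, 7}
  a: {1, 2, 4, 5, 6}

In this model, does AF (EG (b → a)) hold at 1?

Yes

Sat(b → a) = {1, 2, 3, 4, 5, 6}
EG (b → a): greatest fixpoint, start Z0 = {1, 2, 3, 4, 5, 6}, keep only states in Sat with some successor in Z. Already a fixed point.
Sat(EG (b → a)) = {1, 2, 3, 4, 5, 6}
AF (EG (b → a)): least fixpoint, start Z0 = {1, 2, 3, 4, 5, 6}, add states with every successor in Z. Already a fixed point.
Sat(AF (EG (b → a))) = {1, 2, 3, 4, 5, 6}
1 ∈ Sat(AF (EG (b → a))) = {1, 2, 3, 4, 5, 6}, so the formula holds at 1.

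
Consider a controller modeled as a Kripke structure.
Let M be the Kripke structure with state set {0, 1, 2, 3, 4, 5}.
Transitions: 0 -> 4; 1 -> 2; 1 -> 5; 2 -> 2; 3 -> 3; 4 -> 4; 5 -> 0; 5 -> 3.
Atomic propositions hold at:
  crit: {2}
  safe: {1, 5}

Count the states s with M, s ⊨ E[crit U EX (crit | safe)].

2

Sat(crit | safe) = {1, 2, 5}
Sat(EX (crit | safe)) = {s : some successor in {1, 2, 5}} = {1, 2}
E[crit U EX (crit | safe)]: least fixpoint, start Z0 = Sat(EX (crit | safe)) = {1, 2}, add states in Sat(crit) with some successor in Z. Already a fixed point.
Sat(E[crit U EX (crit | safe)]) = {1, 2}
|Sat(E[crit U EX (crit | safe)])| = |{1, 2}| = 2.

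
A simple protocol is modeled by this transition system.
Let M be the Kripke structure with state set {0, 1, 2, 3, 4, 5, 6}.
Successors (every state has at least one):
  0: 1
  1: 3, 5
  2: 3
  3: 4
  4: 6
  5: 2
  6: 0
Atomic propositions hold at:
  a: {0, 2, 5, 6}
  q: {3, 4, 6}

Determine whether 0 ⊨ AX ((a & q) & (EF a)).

Sat(a & q) = {6}
EF a: least fixpoint, start Z0 = {0, 2, 5, 6}, add states with some successor in Z. Z1 = {0, 1, 2, 4, 5, 6}; Z2 = {0, 1, 2, 3, 4, 5, 6}; fixed.
Sat(EF a) = {0, 1, 2, 3, 4, 5, 6}
Sat((a & q) & (EF a)) = {6}
Sat(AX ((a & q) & (EF a))) = {s : every successor in {6}} = {4}
0 ∉ Sat(AX ((a & q) & (EF a))) = {4}, so the formula does not hold at 0.

No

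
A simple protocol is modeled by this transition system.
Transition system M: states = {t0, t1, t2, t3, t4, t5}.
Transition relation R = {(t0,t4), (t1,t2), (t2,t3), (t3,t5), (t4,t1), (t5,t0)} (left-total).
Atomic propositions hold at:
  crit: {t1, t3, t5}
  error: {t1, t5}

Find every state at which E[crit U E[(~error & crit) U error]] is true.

Sat(~error) = {t0, t2, t3, t4}
Sat(~error & crit) = {t3}
E[(~error & crit) U error]: least fixpoint, start Z0 = Sat(error) = {t1, t5}, add states in Sat(~error & crit) with some successor in Z. Z1 = {t1, t3, t5}; fixed.
Sat(E[(~error & crit) U error]) = {t1, t3, t5}
E[crit U E[(~error & crit) U error]]: least fixpoint, start Z0 = Sat(E[(~error & crit) U error]) = {t1, t3, t5}, add states in Sat(crit) with some successor in Z. Already a fixed point.
Sat(E[crit U E[(~error & crit) U error]]) = {t1, t3, t5}

{t1, t3, t5}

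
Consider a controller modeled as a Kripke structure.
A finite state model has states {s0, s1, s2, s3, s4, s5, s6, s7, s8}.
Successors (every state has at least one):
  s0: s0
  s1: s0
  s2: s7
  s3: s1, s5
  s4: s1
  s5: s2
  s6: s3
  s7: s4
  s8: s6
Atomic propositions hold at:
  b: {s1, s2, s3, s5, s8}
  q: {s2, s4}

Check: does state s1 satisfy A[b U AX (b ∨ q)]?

Sat(b ∨ q) = {s1, s2, s3, s4, s5, s8}
Sat(AX (b ∨ q)) = {s : every successor in {s1, s2, s3, s4, s5, s8}} = {s3, s4, s5, s6, s7}
A[b U AX (b ∨ q)]: least fixpoint, start Z0 = Sat(AX (b ∨ q)) = {s3, s4, s5, s6, s7}, add states in Sat(b) with every successor in Z. Z1 = {s2, s3, s4, s5, s6, s7, s8}; fixed.
Sat(A[b U AX (b ∨ q)]) = {s2, s3, s4, s5, s6, s7, s8}
s1 ∉ Sat(A[b U AX (b ∨ q)]) = {s2, s3, s4, s5, s6, s7, s8}, so the formula does not hold at s1.

No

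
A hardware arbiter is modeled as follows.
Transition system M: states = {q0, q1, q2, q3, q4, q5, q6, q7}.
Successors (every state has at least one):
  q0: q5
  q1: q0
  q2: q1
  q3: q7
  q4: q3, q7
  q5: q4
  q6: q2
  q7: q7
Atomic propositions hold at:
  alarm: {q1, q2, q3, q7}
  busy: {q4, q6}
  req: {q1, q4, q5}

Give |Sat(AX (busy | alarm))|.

Sat(busy | alarm) = {q1, q2, q3, q4, q6, q7}
Sat(AX (busy | alarm)) = {s : every successor in {q1, q2, q3, q4, q6, q7}} = {q2, q3, q4, q5, q6, q7}
|Sat(AX (busy | alarm))| = |{q2, q3, q4, q5, q6, q7}| = 6.

6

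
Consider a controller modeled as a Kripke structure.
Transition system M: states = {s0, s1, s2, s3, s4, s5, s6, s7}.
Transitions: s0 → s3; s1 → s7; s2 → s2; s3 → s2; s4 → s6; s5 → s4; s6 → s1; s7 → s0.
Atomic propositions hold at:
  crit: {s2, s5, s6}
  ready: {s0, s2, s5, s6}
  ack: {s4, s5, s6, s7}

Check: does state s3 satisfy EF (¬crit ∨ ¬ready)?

Sat(¬crit) = {s0, s1, s3, s4, s7}
Sat(¬ready) = {s1, s3, s4, s7}
Sat(¬crit ∨ ¬ready) = {s0, s1, s3, s4, s7}
EF (¬crit ∨ ¬ready): least fixpoint, start Z0 = {s0, s1, s3, s4, s7}, add states with some successor in Z. Z1 = {s0, s1, s3, s4, s5, s6, s7}; fixed.
Sat(EF (¬crit ∨ ¬ready)) = {s0, s1, s3, s4, s5, s6, s7}
s3 ∈ Sat(EF (¬crit ∨ ¬ready)) = {s0, s1, s3, s4, s5, s6, s7}, so the formula holds at s3.

Yes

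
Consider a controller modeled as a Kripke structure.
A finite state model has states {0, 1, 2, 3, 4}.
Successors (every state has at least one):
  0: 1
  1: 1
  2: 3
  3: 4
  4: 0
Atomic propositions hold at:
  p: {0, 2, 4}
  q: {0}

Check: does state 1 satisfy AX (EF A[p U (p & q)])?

No

Sat(p & q) = {0}
A[p U (p & q)]: least fixpoint, start Z0 = Sat((p & q)) = {0}, add states in Sat(p) with every successor in Z. Z1 = {0, 4}; fixed.
Sat(A[p U (p & q)]) = {0, 4}
EF A[p U (p & q)]: least fixpoint, start Z0 = {0, 4}, add states with some successor in Z. Z1 = {0, 3, 4}; Z2 = {0, 2, 3, 4}; fixed.
Sat(EF A[p U (p & q)]) = {0, 2, 3, 4}
Sat(AX (EF A[p U (p & q)])) = {s : every successor in {0, 2, 3, 4}} = {2, 3, 4}
1 ∉ Sat(AX (EF A[p U (p & q)])) = {2, 3, 4}, so the formula does not hold at 1.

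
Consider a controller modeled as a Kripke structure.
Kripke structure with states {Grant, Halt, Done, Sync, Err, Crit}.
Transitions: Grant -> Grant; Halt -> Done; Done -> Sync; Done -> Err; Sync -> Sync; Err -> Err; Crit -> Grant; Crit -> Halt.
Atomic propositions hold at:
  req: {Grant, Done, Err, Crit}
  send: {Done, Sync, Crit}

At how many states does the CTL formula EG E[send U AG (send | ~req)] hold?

2

Sat(~req) = {Halt, Sync}
Sat(send | ~req) = {Halt, Done, Sync, Crit}
AG (send | ~req): greatest fixpoint, start Z0 = {Halt, Done, Sync, Crit}, keep only states in Sat with every successor in Z. Z1 = {Halt, Sync}; Z2 = {Sync}; fixed.
Sat(AG (send | ~req)) = {Sync}
E[send U AG (send | ~req)]: least fixpoint, start Z0 = Sat(AG (send | ~req)) = {Sync}, add states in Sat(send) with some successor in Z. Z1 = {Done, Sync}; fixed.
Sat(E[send U AG (send | ~req)]) = {Done, Sync}
EG E[send U AG (send | ~req)]: greatest fixpoint, start Z0 = {Done, Sync}, keep only states in Sat with some successor in Z. Already a fixed point.
Sat(EG E[send U AG (send | ~req)]) = {Done, Sync}
|Sat(EG E[send U AG (send | ~req)])| = |{Done, Sync}| = 2.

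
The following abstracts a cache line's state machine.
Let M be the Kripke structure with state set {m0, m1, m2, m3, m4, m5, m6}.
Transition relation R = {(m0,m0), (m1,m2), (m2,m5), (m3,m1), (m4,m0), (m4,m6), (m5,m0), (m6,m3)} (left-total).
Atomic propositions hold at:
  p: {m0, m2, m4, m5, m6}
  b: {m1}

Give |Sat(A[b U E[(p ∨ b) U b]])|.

1

Sat(p ∨ b) = {m0, m1, m2, m4, m5, m6}
E[(p ∨ b) U b]: least fixpoint, start Z0 = Sat(b) = {m1}, add states in Sat(p ∨ b) with some successor in Z. Already a fixed point.
Sat(E[(p ∨ b) U b]) = {m1}
A[b U E[(p ∨ b) U b]]: least fixpoint, start Z0 = Sat(E[(p ∨ b) U b]) = {m1}, add states in Sat(b) with every successor in Z. Already a fixed point.
Sat(A[b U E[(p ∨ b) U b]]) = {m1}
|Sat(A[b U E[(p ∨ b) U b]])| = |{m1}| = 1.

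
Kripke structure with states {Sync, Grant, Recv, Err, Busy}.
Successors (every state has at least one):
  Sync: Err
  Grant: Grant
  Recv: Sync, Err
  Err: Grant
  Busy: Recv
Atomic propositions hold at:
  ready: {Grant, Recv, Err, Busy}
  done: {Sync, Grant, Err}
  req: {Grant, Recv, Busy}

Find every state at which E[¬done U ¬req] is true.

Sat(¬done) = {Recv, Busy}
Sat(¬req) = {Sync, Err}
E[¬done U ¬req]: least fixpoint, start Z0 = Sat(¬req) = {Sync, Err}, add states in Sat(¬done) with some successor in Z. Z1 = {Sync, Recv, Err}; Z2 = {Sync, Recv, Err, Busy}; fixed.
Sat(E[¬done U ¬req]) = {Sync, Recv, Err, Busy}

{Sync, Recv, Err, Busy}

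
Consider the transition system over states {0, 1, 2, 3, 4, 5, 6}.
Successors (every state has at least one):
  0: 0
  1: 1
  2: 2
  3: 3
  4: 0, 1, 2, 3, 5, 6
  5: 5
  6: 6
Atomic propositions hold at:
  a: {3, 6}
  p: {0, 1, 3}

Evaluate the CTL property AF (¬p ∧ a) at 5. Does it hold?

No

Sat(¬p) = {2, 4, 5, 6}
Sat(¬p ∧ a) = {6}
AF (¬p ∧ a): least fixpoint, start Z0 = {6}, add states with every successor in Z. Already a fixed point.
Sat(AF (¬p ∧ a)) = {6}
5 ∉ Sat(AF (¬p ∧ a)) = {6}, so the formula does not hold at 5.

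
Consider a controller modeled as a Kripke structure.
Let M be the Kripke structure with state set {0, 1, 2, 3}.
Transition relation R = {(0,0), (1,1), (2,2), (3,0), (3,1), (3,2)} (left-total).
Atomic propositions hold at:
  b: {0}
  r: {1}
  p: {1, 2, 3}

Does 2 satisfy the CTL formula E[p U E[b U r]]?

No

E[b U r]: least fixpoint, start Z0 = Sat(r) = {1}, add states in Sat(b) with some successor in Z. Already a fixed point.
Sat(E[b U r]) = {1}
E[p U E[b U r]]: least fixpoint, start Z0 = Sat(E[b U r]) = {1}, add states in Sat(p) with some successor in Z. Z1 = {1, 3}; fixed.
Sat(E[p U E[b U r]]) = {1, 3}
2 ∉ Sat(E[p U E[b U r]]) = {1, 3}, so the formula does not hold at 2.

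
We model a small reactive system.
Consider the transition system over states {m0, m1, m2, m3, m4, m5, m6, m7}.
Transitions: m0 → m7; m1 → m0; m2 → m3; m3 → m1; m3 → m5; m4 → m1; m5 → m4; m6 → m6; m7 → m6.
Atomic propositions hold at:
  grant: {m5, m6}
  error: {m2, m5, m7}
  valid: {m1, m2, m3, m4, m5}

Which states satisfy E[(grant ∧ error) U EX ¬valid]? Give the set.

Sat(grant ∧ error) = {m5}
Sat(¬valid) = {m0, m6, m7}
Sat(EX ¬valid) = {s : some successor in {m0, m6, m7}} = {m0, m1, m6, m7}
E[(grant ∧ error) U EX ¬valid]: least fixpoint, start Z0 = Sat(EX ¬valid) = {m0, m1, m6, m7}, add states in Sat(grant ∧ error) with some successor in Z. Already a fixed point.
Sat(E[(grant ∧ error) U EX ¬valid]) = {m0, m1, m6, m7}

{m0, m1, m6, m7}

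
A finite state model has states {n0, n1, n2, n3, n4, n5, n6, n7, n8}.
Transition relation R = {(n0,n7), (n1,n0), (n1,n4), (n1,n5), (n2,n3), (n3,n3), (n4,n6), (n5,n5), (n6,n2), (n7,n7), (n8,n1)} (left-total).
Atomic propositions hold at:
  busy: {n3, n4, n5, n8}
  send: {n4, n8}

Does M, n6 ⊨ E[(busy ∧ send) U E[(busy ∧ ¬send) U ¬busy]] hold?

Yes

Sat(busy ∧ send) = {n4, n8}
Sat(¬send) = {n0, n1, n2, n3, n5, n6, n7}
Sat(busy ∧ ¬send) = {n3, n5}
Sat(¬busy) = {n0, n1, n2, n6, n7}
E[(busy ∧ ¬send) U ¬busy]: least fixpoint, start Z0 = Sat(¬busy) = {n0, n1, n2, n6, n7}, add states in Sat(busy ∧ ¬send) with some successor in Z. Already a fixed point.
Sat(E[(busy ∧ ¬send) U ¬busy]) = {n0, n1, n2, n6, n7}
E[(busy ∧ send) U E[(busy ∧ ¬send) U ¬busy]]: least fixpoint, start Z0 = Sat(E[(busy ∧ ¬send) U ¬busy]) = {n0, n1, n2, n6, n7}, add states in Sat(busy ∧ send) with some successor in Z. Z1 = {n0, n1, n2, n4, n6, n7, n8}; fixed.
Sat(E[(busy ∧ send) U E[(busy ∧ ¬send) U ¬busy]]) = {n0, n1, n2, n4, n6, n7, n8}
n6 ∈ Sat(E[(busy ∧ send) U E[(busy ∧ ¬send) U ¬busy]]) = {n0, n1, n2, n4, n6, n7, n8}, so the formula holds at n6.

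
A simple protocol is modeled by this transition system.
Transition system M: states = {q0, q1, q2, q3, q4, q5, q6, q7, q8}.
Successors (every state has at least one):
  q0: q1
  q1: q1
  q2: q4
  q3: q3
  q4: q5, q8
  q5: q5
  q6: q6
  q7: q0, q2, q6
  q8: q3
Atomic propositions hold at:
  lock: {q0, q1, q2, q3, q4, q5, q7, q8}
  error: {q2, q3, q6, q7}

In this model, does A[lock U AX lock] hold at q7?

Sat(AX lock) = {s : every successor in {q0, q1, q2, q3, q4, q5, q7, q8}} = {q0, q1, q2, q3, q4, q5, q8}
A[lock U AX lock]: least fixpoint, start Z0 = Sat(AX lock) = {q0, q1, q2, q3, q4, q5, q8}, add states in Sat(lock) with every successor in Z. Already a fixed point.
Sat(A[lock U AX lock]) = {q0, q1, q2, q3, q4, q5, q8}
q7 ∉ Sat(A[lock U AX lock]) = {q0, q1, q2, q3, q4, q5, q8}, so the formula does not hold at q7.

No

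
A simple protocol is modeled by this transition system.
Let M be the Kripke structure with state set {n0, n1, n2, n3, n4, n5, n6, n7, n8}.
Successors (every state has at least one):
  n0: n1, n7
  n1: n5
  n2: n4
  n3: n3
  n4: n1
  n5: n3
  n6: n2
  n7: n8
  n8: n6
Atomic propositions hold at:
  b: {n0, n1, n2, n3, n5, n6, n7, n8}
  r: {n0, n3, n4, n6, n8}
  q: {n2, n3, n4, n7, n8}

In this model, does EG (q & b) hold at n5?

Sat(q & b) = {n2, n3, n7, n8}
EG (q & b): greatest fixpoint, start Z0 = {n2, n3, n7, n8}, keep only states in Sat with some successor in Z. Z1 = {n3, n7}; Z2 = {n3}; fixed.
Sat(EG (q & b)) = {n3}
n5 ∉ Sat(EG (q & b)) = {n3}, so the formula does not hold at n5.

No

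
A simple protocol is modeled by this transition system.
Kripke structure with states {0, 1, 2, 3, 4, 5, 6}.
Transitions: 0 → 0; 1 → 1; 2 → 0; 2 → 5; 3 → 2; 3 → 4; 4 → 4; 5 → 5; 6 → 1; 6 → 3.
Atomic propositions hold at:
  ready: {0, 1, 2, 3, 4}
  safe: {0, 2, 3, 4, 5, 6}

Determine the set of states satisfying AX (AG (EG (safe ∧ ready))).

{0, 4}

Sat(safe ∧ ready) = {0, 2, 3, 4}
EG (safe ∧ ready): greatest fixpoint, start Z0 = {0, 2, 3, 4}, keep only states in Sat with some successor in Z. Already a fixed point.
Sat(EG (safe ∧ ready)) = {0, 2, 3, 4}
AG (EG (safe ∧ ready)): greatest fixpoint, start Z0 = {0, 2, 3, 4}, keep only states in Sat with every successor in Z. Z1 = {0, 3, 4}; Z2 = {0, 4}; fixed.
Sat(AG (EG (safe ∧ ready))) = {0, 4}
Sat(AX (AG (EG (safe ∧ ready)))) = {s : every successor in {0, 4}} = {0, 4}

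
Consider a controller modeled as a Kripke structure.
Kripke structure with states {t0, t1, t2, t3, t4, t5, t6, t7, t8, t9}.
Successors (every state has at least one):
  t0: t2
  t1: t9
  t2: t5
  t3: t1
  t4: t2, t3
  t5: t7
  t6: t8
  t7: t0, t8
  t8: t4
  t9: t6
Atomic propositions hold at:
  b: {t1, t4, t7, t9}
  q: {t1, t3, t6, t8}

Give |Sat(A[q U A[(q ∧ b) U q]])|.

Sat(q ∧ b) = {t1}
A[(q ∧ b) U q]: least fixpoint, start Z0 = Sat(q) = {t1, t3, t6, t8}, add states in Sat(q ∧ b) with every successor in Z. Already a fixed point.
Sat(A[(q ∧ b) U q]) = {t1, t3, t6, t8}
A[q U A[(q ∧ b) U q]]: least fixpoint, start Z0 = Sat(A[(q ∧ b) U q]) = {t1, t3, t6, t8}, add states in Sat(q) with every successor in Z. Already a fixed point.
Sat(A[q U A[(q ∧ b) U q]]) = {t1, t3, t6, t8}
|Sat(A[q U A[(q ∧ b) U q]])| = |{t1, t3, t6, t8}| = 4.

4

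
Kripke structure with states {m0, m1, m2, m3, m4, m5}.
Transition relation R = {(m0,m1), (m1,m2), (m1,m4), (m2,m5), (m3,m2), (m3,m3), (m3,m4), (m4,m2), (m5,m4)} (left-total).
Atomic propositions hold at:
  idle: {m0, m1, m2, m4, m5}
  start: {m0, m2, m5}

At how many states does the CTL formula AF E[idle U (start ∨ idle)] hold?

Sat(start ∨ idle) = {m0, m1, m2, m4, m5}
E[idle U (start ∨ idle)]: least fixpoint, start Z0 = Sat((start ∨ idle)) = {m0, m1, m2, m4, m5}, add states in Sat(idle) with some successor in Z. Already a fixed point.
Sat(E[idle U (start ∨ idle)]) = {m0, m1, m2, m4, m5}
AF E[idle U (start ∨ idle)]: least fixpoint, start Z0 = {m0, m1, m2, m4, m5}, add states with every successor in Z. Already a fixed point.
Sat(AF E[idle U (start ∨ idle)]) = {m0, m1, m2, m4, m5}
|Sat(AF E[idle U (start ∨ idle)])| = |{m0, m1, m2, m4, m5}| = 5.

5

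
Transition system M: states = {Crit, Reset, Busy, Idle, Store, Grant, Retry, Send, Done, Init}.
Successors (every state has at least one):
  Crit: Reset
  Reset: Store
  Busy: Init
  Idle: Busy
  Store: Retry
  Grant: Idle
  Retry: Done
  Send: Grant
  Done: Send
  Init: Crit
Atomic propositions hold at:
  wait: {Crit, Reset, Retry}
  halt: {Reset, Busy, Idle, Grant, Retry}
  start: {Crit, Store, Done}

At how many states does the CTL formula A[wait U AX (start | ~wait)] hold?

Sat(~wait) = {Busy, Idle, Store, Grant, Send, Done, Init}
Sat(start | ~wait) = {Crit, Busy, Idle, Store, Grant, Send, Done, Init}
Sat(AX (start | ~wait)) = {s : every successor in {Crit, Busy, Idle, Store, Grant, Send, Done, Init}} = {Reset, Busy, Idle, Grant, Retry, Send, Done, Init}
A[wait U AX (start | ~wait)]: least fixpoint, start Z0 = Sat(AX (start | ~wait)) = {Reset, Busy, Idle, Grant, Retry, Send, Done, Init}, add states in Sat(wait) with every successor in Z. Z1 = {Crit, Reset, Busy, Idle, Grant, Retry, Send, Done, Init}; fixed.
Sat(A[wait U AX (start | ~wait)]) = {Crit, Reset, Busy, Idle, Grant, Retry, Send, Done, Init}
|Sat(A[wait U AX (start | ~wait)])| = |{Crit, Reset, Busy, Idle, Grant, Retry, Send, Done, Init}| = 9.

9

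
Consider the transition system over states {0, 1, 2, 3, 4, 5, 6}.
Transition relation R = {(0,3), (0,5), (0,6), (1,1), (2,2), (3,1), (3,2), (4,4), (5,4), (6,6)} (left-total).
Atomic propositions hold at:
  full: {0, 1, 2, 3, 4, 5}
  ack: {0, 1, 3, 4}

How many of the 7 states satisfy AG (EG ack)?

2

EG ack: greatest fixpoint, start Z0 = {0, 1, 3, 4}, keep only states in Sat with some successor in Z. Already a fixed point.
Sat(EG ack) = {0, 1, 3, 4}
AG (EG ack): greatest fixpoint, start Z0 = {0, 1, 3, 4}, keep only states in Sat with every successor in Z. Z1 = {1, 4}; fixed.
Sat(AG (EG ack)) = {1, 4}
|Sat(AG (EG ack))| = |{1, 4}| = 2.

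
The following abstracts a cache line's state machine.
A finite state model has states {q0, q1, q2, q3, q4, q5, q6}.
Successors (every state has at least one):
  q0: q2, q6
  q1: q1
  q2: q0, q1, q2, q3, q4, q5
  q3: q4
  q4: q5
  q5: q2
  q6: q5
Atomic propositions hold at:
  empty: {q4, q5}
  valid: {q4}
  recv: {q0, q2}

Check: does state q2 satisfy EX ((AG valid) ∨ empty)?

Yes

AG valid: greatest fixpoint, start Z0 = {q4}, keep only states in Sat with every successor in Z. Z1 = ∅; fixed.
Sat(AG valid) = ∅
Sat((AG valid) ∨ empty) = {q4, q5}
Sat(EX ((AG valid) ∨ empty)) = {s : some successor in {q4, q5}} = {q2, q3, q4, q6}
q2 ∈ Sat(EX ((AG valid) ∨ empty)) = {q2, q3, q4, q6}, so the formula holds at q2.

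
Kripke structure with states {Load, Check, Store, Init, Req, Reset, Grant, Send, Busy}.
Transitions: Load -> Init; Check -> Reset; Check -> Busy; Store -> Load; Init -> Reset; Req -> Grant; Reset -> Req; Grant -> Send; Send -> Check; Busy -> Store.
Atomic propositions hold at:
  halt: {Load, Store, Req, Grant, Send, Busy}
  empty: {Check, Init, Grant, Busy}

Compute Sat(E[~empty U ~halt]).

{Load, Check, Store, Init, Reset, Send}

Sat(~empty) = {Load, Store, Req, Reset, Send}
Sat(~halt) = {Check, Init, Reset}
E[~empty U ~halt]: least fixpoint, start Z0 = Sat(~halt) = {Check, Init, Reset}, add states in Sat(~empty) with some successor in Z. Z1 = {Load, Check, Init, Reset, Send}; Z2 = {Load, Check, Store, Init, Reset, Send}; fixed.
Sat(E[~empty U ~halt]) = {Load, Check, Store, Init, Reset, Send}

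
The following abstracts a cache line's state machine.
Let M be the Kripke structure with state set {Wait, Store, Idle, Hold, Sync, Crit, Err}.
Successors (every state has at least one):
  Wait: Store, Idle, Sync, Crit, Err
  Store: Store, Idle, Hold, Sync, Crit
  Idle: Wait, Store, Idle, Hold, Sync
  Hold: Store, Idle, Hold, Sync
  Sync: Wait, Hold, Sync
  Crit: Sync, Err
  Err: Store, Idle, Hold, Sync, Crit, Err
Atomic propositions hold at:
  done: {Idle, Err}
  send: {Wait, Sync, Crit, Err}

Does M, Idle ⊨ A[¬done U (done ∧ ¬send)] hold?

Sat(¬done) = {Wait, Store, Hold, Sync, Crit}
Sat(¬send) = {Store, Idle, Hold}
Sat(done ∧ ¬send) = {Idle}
A[¬done U (done ∧ ¬send)]: least fixpoint, start Z0 = Sat((done ∧ ¬send)) = {Idle}, add states in Sat(¬done) with every successor in Z. Already a fixed point.
Sat(A[¬done U (done ∧ ¬send)]) = {Idle}
Idle ∈ Sat(A[¬done U (done ∧ ¬send)]) = {Idle}, so the formula holds at Idle.

Yes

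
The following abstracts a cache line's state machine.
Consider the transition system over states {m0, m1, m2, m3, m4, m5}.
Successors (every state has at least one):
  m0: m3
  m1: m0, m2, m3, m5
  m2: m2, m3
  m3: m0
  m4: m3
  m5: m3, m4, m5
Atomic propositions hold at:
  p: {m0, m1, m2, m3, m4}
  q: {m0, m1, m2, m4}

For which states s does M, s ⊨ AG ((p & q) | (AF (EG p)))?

Sat(p & q) = {m0, m1, m2, m4}
EG p: greatest fixpoint, start Z0 = {m0, m1, m2, m3, m4}, keep only states in Sat with some successor in Z. Already a fixed point.
Sat(EG p) = {m0, m1, m2, m3, m4}
AF (EG p): least fixpoint, start Z0 = {m0, m1, m2, m3, m4}, add states with every successor in Z. Already a fixed point.
Sat(AF (EG p)) = {m0, m1, m2, m3, m4}
Sat((p & q) | (AF (EG p))) = {m0, m1, m2, m3, m4}
AG ((p & q) | (AF (EG p))): greatest fixpoint, start Z0 = {m0, m1, m2, m3, m4}, keep only states in Sat with every successor in Z. Z1 = {m0, m2, m3, m4}; fixed.
Sat(AG ((p & q) | (AF (EG p)))) = {m0, m2, m3, m4}

{m0, m2, m3, m4}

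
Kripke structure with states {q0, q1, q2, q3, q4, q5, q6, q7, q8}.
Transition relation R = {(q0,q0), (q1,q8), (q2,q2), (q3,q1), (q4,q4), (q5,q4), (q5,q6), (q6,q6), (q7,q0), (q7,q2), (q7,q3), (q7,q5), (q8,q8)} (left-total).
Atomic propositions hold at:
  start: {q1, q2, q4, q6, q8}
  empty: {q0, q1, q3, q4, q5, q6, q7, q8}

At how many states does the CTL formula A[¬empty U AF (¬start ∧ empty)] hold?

4

Sat(¬empty) = {q2}
Sat(¬start) = {q0, q3, q5, q7}
Sat(¬start ∧ empty) = {q0, q3, q5, q7}
AF (¬start ∧ empty): least fixpoint, start Z0 = {q0, q3, q5, q7}, add states with every successor in Z. Already a fixed point.
Sat(AF (¬start ∧ empty)) = {q0, q3, q5, q7}
A[¬empty U AF (¬start ∧ empty)]: least fixpoint, start Z0 = Sat(AF (¬start ∧ empty)) = {q0, q3, q5, q7}, add states in Sat(¬empty) with every successor in Z. Already a fixed point.
Sat(A[¬empty U AF (¬start ∧ empty)]) = {q0, q3, q5, q7}
|Sat(A[¬empty U AF (¬start ∧ empty)])| = |{q0, q3, q5, q7}| = 4.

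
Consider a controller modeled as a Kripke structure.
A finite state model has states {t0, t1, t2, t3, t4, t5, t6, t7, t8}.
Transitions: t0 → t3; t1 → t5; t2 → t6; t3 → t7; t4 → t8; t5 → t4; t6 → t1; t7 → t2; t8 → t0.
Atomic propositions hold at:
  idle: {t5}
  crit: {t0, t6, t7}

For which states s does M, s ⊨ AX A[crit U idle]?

{t1}

A[crit U idle]: least fixpoint, start Z0 = Sat(idle) = {t5}, add states in Sat(crit) with every successor in Z. Already a fixed point.
Sat(A[crit U idle]) = {t5}
Sat(AX A[crit U idle]) = {s : every successor in {t5}} = {t1}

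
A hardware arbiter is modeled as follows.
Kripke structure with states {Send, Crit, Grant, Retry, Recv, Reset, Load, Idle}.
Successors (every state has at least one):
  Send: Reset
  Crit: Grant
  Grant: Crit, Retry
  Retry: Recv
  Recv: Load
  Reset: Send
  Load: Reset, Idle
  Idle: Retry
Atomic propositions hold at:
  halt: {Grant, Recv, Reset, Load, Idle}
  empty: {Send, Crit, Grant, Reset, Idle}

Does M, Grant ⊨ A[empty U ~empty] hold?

Sat(~empty) = {Retry, Recv, Load}
A[empty U ~empty]: least fixpoint, start Z0 = Sat(~empty) = {Retry, Recv, Load}, add states in Sat(empty) with every successor in Z. Z1 = {Retry, Recv, Load, Idle}; fixed.
Sat(A[empty U ~empty]) = {Retry, Recv, Load, Idle}
Grant ∉ Sat(A[empty U ~empty]) = {Retry, Recv, Load, Idle}, so the formula does not hold at Grant.

No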